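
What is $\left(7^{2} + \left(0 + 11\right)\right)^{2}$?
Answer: $3600$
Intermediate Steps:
$\left(7^{2} + \left(0 + 11\right)\right)^{2} = \left(49 + 11\right)^{2} = 60^{2} = 3600$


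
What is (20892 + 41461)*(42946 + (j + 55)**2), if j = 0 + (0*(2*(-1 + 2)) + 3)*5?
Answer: 2983341638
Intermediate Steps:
j = 15 (j = 0 + (0*(2*1) + 3)*5 = 0 + (0*2 + 3)*5 = 0 + (0 + 3)*5 = 0 + 3*5 = 0 + 15 = 15)
(20892 + 41461)*(42946 + (j + 55)**2) = (20892 + 41461)*(42946 + (15 + 55)**2) = 62353*(42946 + 70**2) = 62353*(42946 + 4900) = 62353*47846 = 2983341638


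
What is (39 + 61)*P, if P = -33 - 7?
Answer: -4000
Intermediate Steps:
P = -40
(39 + 61)*P = (39 + 61)*(-40) = 100*(-40) = -4000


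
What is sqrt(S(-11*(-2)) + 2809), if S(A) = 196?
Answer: sqrt(3005) ≈ 54.818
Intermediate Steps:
sqrt(S(-11*(-2)) + 2809) = sqrt(196 + 2809) = sqrt(3005)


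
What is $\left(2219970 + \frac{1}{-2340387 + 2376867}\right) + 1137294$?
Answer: $\frac{122472990721}{36480} \approx 3.3573 \cdot 10^{6}$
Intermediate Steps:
$\left(2219970 + \frac{1}{-2340387 + 2376867}\right) + 1137294 = \left(2219970 + \frac{1}{36480}\right) + 1137294 = \frac{80984505601}{36480} + 1137294 = \frac{122472990721}{36480}$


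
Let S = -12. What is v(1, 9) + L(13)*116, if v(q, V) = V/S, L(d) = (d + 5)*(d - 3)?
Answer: 83517/4 ≈ 20879.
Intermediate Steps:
L(d) = (-3 + d)*(5 + d) (L(d) = (5 + d)*(-3 + d) = (-3 + d)*(5 + d))
v(q, V) = -V/12 (v(q, V) = V/(-12) = V*(-1/12) = -V/12)
v(1, 9) + L(13)*116 = -1/12*9 + (-15 + 13**2 + 2*13)*116 = -3/4 + (-15 + 169 + 26)*116 = -3/4 + 180*116 = -3/4 + 20880 = 83517/4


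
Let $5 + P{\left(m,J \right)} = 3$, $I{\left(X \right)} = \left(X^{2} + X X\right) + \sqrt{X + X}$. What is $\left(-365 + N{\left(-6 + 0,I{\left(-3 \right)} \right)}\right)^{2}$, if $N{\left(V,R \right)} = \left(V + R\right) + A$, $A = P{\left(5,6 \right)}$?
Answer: $\left(355 - i \sqrt{6}\right)^{2} \approx 1.2602 \cdot 10^{5} - 1739.0 i$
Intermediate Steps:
$I{\left(X \right)} = 2 X^{2} + \sqrt{2} \sqrt{X}$ ($I{\left(X \right)} = \left(X^{2} + X^{2}\right) + \sqrt{2 X} = 2 X^{2} + \sqrt{2} \sqrt{X}$)
$P{\left(m,J \right)} = -2$ ($P{\left(m,J \right)} = -5 + 3 = -2$)
$A = -2$
$N{\left(V,R \right)} = -2 + R + V$ ($N{\left(V,R \right)} = \left(V + R\right) - 2 = \left(R + V\right) - 2 = -2 + R + V$)
$\left(-365 + N{\left(-6 + 0,I{\left(-3 \right)} \right)}\right)^{2} = \left(-365 + \left(-2 + \left(2 \left(-3\right)^{2} + \sqrt{2} \sqrt{-3}\right) + \left(-6 + 0\right)\right)\right)^{2} = \left(-365 - \left(-10 - \sqrt{2} i \sqrt{3}\right)\right)^{2} = \left(-365 - \left(-10 - i \sqrt{6}\right)\right)^{2} = \left(-365 + \left(10 + i \sqrt{6}\right)\right)^{2} = \left(-355 + i \sqrt{6}\right)^{2}$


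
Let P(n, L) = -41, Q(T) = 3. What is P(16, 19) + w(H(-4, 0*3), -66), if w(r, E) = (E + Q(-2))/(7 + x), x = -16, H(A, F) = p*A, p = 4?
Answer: -34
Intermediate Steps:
H(A, F) = 4*A
w(r, E) = -1/3 - E/9 (w(r, E) = (E + 3)/(7 - 16) = (3 + E)/(-9) = (3 + E)*(-1/9) = -1/3 - E/9)
P(16, 19) + w(H(-4, 0*3), -66) = -41 + (-1/3 - 1/9*(-66)) = -41 + (-1/3 + 22/3) = -41 + 7 = -34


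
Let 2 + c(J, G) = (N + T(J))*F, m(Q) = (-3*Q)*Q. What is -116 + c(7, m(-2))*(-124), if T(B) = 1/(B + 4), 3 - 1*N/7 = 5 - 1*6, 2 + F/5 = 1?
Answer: 193032/11 ≈ 17548.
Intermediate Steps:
F = -5 (F = -10 + 5*1 = -10 + 5 = -5)
N = 28 (N = 21 - 7*(5 - 1*6) = 21 - 7*(5 - 6) = 21 - 7*(-1) = 21 + 7 = 28)
T(B) = 1/(4 + B)
m(Q) = -3*Q²
c(J, G) = -142 - 5/(4 + J) (c(J, G) = -2 + (28 + 1/(4 + J))*(-5) = -2 + (-140 - 5/(4 + J)) = -142 - 5/(4 + J))
-116 + c(7, m(-2))*(-124) = -116 + ((-573 - 142*7)/(4 + 7))*(-124) = -116 + ((-573 - 994)/11)*(-124) = -116 + ((1/11)*(-1567))*(-124) = -116 - 1567/11*(-124) = -116 + 194308/11 = 193032/11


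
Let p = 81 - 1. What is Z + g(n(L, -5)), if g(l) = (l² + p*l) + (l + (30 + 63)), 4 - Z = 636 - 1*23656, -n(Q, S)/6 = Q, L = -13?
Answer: 35519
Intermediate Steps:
n(Q, S) = -6*Q
p = 80
Z = 23024 (Z = 4 - (636 - 1*23656) = 4 - (636 - 23656) = 4 - 1*(-23020) = 4 + 23020 = 23024)
g(l) = 93 + l² + 81*l (g(l) = (l² + 80*l) + (l + (30 + 63)) = (l² + 80*l) + (l + 93) = (l² + 80*l) + (93 + l) = 93 + l² + 81*l)
Z + g(n(L, -5)) = 23024 + (93 + (-6*(-13))² + 81*(-6*(-13))) = 23024 + (93 + 78² + 81*78) = 23024 + (93 + 6084 + 6318) = 23024 + 12495 = 35519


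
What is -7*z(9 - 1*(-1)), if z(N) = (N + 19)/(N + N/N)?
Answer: -203/11 ≈ -18.455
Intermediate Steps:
z(N) = (19 + N)/(1 + N) (z(N) = (19 + N)/(N + 1) = (19 + N)/(1 + N))
-7*z(9 - 1*(-1)) = -7*(19 + (9 - 1*(-1)))/(1 + (9 - 1*(-1))) = -7*(19 + (9 + 1))/(1 + (9 + 1)) = -7*(19 + 10)/(1 + 10) = -7*29/11 = -203/11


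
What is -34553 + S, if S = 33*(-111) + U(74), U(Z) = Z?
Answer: -38142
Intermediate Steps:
S = -3589 (S = 33*(-111) + 74 = -3663 + 74 = -3589)
-34553 + S = -34553 - 3589 = -38142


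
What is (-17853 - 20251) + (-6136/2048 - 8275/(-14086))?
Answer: -68706159613/1803008 ≈ -38106.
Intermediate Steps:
(-17853 - 20251) + (-6136/2048 - 8275/(-14086)) = -38104 + (-6136*1/2048 - 8275*(-1/14086)) = -38104 + (-767/256 + 8275/14086) = -38104 - 4342781/1803008 = -68706159613/1803008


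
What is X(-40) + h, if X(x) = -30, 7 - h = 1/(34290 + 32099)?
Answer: -1526948/66389 ≈ -23.000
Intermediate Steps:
h = 464722/66389 (h = 7 - 1/(34290 + 32099) = 7 - 1/66389 = 464722/66389 ≈ 7.0000)
X(-40) + h = -30 + 464722/66389 = -1526948/66389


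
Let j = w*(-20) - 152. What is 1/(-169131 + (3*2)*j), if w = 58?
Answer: -1/177003 ≈ -5.6496e-6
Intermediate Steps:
j = -1312 (j = 58*(-20) - 152 = -1160 - 152 = -1312)
1/(-169131 + (3*2)*j) = 1/(-169131 + (3*2)*(-1312)) = 1/(-169131 + 6*(-1312)) = 1/(-169131 - 7872) = 1/(-177003) = -1/177003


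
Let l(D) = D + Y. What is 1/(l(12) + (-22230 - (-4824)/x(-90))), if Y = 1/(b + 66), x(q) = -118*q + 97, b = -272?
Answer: -2207702/49049740009 ≈ -4.5009e-5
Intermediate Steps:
x(q) = 97 - 118*q
Y = -1/206 (Y = 1/(-272 + 66) = 1/(-206) = -1/206 ≈ -0.0048544)
l(D) = -1/206 + D (l(D) = D - 1/206 = -1/206 + D)
1/(l(12) + (-22230 - (-4824)/x(-90))) = 1/((-1/206 + 12) + (-22230 - (-4824)/(97 - 118*(-90)))) = 1/(2471/206 + (-22230 - (-4824)/(97 + 10620))) = 1/(2471/206 + (-22230 - (-4824)/10717)) = 1/(2471/206 + (-22230 - 1*(-4824/10717))) = 1/(2471/206 + (-22230 + 4824/10717)) = 1/(2471/206 - 238234086/10717) = 1/(-49049740009/2207702) = -2207702/49049740009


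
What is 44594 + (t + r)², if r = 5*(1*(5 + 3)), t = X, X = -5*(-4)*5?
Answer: 64194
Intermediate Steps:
X = 100 (X = 20*5 = 100)
t = 100
r = 40 (r = 5*(1*8) = 5*8 = 40)
44594 + (t + r)² = 44594 + (100 + 40)² = 44594 + 140² = 44594 + 19600 = 64194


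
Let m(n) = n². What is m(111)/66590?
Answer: 12321/66590 ≈ 0.18503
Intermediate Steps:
m(111)/66590 = 111²/66590 = 12321*(1/66590) = 12321/66590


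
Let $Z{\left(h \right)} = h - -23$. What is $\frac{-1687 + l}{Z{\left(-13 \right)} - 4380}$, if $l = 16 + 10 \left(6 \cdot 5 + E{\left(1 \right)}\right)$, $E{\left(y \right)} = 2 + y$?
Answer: $\frac{1341}{4370} \approx 0.30686$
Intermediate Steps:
$l = 346$ ($l = 16 + 10 \left(6 \cdot 5 + \left(2 + 1\right)\right) = 16 + 10 \left(30 + 3\right) = 16 + 10 \cdot 33 = 16 + 330 = 346$)
$Z{\left(h \right)} = 23 + h$ ($Z{\left(h \right)} = h + 23 = 23 + h$)
$\frac{-1687 + l}{Z{\left(-13 \right)} - 4380} = \frac{-1687 + 346}{\left(23 - 13\right) - 4380} = - \frac{1341}{10 - 4380} = - \frac{1341}{-4370} = \left(-1341\right) \left(- \frac{1}{4370}\right) = \frac{1341}{4370}$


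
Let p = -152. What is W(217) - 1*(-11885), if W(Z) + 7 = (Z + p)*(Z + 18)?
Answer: 27153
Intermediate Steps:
W(Z) = -7 + (-152 + Z)*(18 + Z) (W(Z) = -7 + (Z - 152)*(Z + 18) = -7 + (-152 + Z)*(18 + Z))
W(217) - 1*(-11885) = (-2743 + 217² - 134*217) - 1*(-11885) = (-2743 + 47089 - 29078) + 11885 = 15268 + 11885 = 27153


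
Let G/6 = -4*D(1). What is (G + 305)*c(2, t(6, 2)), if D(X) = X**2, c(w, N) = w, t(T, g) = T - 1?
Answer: 562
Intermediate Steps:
t(T, g) = -1 + T
G = -24 (G = 6*(-4*1**2) = 6*(-4*1) = 6*(-4) = -24)
(G + 305)*c(2, t(6, 2)) = (-24 + 305)*2 = 281*2 = 562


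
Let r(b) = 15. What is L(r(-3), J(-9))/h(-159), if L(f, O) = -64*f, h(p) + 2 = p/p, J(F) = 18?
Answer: 960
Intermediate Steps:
h(p) = -1 (h(p) = -2 + p/p = -2 + 1 = -1)
L(r(-3), J(-9))/h(-159) = -64*15/(-1) = -960*(-1) = 960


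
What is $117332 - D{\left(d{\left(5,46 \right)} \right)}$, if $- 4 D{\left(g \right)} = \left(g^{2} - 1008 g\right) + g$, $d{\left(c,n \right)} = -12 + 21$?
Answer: $\frac{230173}{2} \approx 1.1509 \cdot 10^{5}$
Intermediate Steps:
$d{\left(c,n \right)} = 9$
$D{\left(g \right)} = - \frac{g^{2}}{4} + \frac{1007 g}{4}$ ($D{\left(g \right)} = - \frac{\left(g^{2} - 1008 g\right) + g}{4} = - \frac{g^{2} - 1007 g}{4} = - \frac{g^{2}}{4} + \frac{1007 g}{4}$)
$117332 - D{\left(d{\left(5,46 \right)} \right)} = 117332 - \frac{1}{4} \cdot 9 \left(1007 - 9\right) = 117332 - \frac{1}{4} \cdot 9 \cdot 998 = 117332 - \frac{4491}{2} = \frac{230173}{2}$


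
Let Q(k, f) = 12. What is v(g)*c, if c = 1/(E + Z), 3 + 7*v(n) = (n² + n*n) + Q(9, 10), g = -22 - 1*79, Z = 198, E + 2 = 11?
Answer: 20411/1449 ≈ 14.086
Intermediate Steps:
E = 9 (E = -2 + 11 = 9)
g = -101 (g = -22 - 79 = -101)
v(n) = 9/7 + 2*n²/7 (v(n) = -3/7 + ((n² + n*n) + 12)/7 = -3/7 + ((n² + n²) + 12)/7 = -3/7 + (2*n² + 12)/7 = -3/7 + (12 + 2*n²)/7 = -3/7 + (12/7 + 2*n²/7) = 9/7 + 2*n²/7)
c = 1/207 (c = 1/(9 + 198) = 1/207 ≈ 0.0048309)
v(g)*c = (9/7 + (2/7)*(-101)²)*(1/207) = (9/7 + (2/7)*10201)*(1/207) = (9/7 + 20402/7)*(1/207) = (20411/7)*(1/207) = 20411/1449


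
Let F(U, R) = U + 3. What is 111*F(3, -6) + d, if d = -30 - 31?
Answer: 605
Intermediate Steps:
F(U, R) = 3 + U
d = -61
111*F(3, -6) + d = 111*(3 + 3) - 61 = 111*6 - 61 = 666 - 61 = 605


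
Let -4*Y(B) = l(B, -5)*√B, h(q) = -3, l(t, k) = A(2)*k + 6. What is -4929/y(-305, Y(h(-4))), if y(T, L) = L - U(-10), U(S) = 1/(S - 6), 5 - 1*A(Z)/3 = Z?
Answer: 78864*I/(-I + 156*√3) ≈ -1.0802 + 291.87*I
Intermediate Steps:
A(Z) = 15 - 3*Z
l(t, k) = 6 + 9*k (l(t, k) = (15 - 3*2)*k + 6 = (15 - 6)*k + 6 = 9*k + 6 = 6 + 9*k)
U(S) = 1/(-6 + S)
Y(B) = 39*√B/4 (Y(B) = -(6 + 9*(-5))*√B/4 = -(6 - 45)*√B/4 = -(-39)*√B/4 = 39*√B/4)
y(T, L) = 1/16 + L (y(T, L) = L - 1/(-6 - 10) = L - 1/(-16) = L - 1*(-1/16) = L + 1/16 = 1/16 + L)
-4929/y(-305, Y(h(-4))) = -4929/(1/16 + 39*√(-3)/4) = -4929/(1/16 + 39*(I*√3)/4) = -4929/(1/16 + 39*I*√3/4)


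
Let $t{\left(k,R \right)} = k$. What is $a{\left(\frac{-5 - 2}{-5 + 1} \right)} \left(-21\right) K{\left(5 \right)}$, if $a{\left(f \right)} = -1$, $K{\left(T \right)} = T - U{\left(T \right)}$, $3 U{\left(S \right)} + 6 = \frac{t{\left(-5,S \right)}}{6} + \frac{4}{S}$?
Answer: $\frac{4417}{30} \approx 147.23$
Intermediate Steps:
$U{\left(S \right)} = - \frac{41}{18} + \frac{4}{3 S}$ ($U{\left(S \right)} = -2 + \frac{- \frac{5}{6} + \frac{4}{S}}{3} = -2 - \left(\frac{5}{18} - \frac{4}{3 S}\right) = - \frac{41}{18} + \frac{4}{3 S}$)
$K{\left(T \right)} = T - \frac{24 - 41 T}{18 T}$
$a{\left(\frac{-5 - 2}{-5 + 1} \right)} \left(-21\right) K{\left(5 \right)} = \left(-1\right) \left(-21\right) \left(\frac{41}{18} + 5 - \frac{4}{3 \cdot 5}\right) = 21 \left(\frac{41}{18} + 5 - \frac{4}{15}\right) = 21 \cdot \frac{631}{90} = \frac{4417}{30}$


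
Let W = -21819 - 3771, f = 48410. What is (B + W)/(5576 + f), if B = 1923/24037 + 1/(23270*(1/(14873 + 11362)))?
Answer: -220197855003/464562810556 ≈ -0.47399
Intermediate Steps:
W = -25590
B = 10390137/8605246 (B = 1923*(1/24037) + 1/(23270*(1/26235)) = 1923/24037 + 1/(23270*(1/26235)) = 1923/24037 + (1/23270)*26235 = 1923/24037 + 5247/4654 = 10390137/8605246 ≈ 1.2074)
(B + W)/(5576 + f) = (10390137/8605246 - 25590)/(5576 + 48410) = -220197855003/8605246/53986 = -220197855003/8605246*1/53986 = -220197855003/464562810556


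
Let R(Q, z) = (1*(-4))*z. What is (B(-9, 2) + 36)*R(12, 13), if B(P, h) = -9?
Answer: -1404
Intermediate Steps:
R(Q, z) = -4*z
(B(-9, 2) + 36)*R(12, 13) = (-9 + 36)*(-4*13) = 27*(-52) = -1404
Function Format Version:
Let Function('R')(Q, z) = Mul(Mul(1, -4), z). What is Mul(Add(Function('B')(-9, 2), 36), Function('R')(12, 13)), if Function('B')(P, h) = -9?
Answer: -1404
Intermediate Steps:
Function('R')(Q, z) = Mul(-4, z)
Mul(Add(Function('B')(-9, 2), 36), Function('R')(12, 13)) = Mul(Add(-9, 36), Mul(-4, 13)) = Mul(27, -52) = -1404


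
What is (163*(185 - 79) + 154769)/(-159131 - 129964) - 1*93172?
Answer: -8978577129/96365 ≈ -93173.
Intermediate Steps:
(163*(185 - 79) + 154769)/(-159131 - 129964) - 1*93172 = (163*106 + 154769)/(-289095) - 93172 = (17278 + 154769)*(-1/289095) - 93172 = 172047*(-1/289095) - 93172 = -57349/96365 - 93172 = -8978577129/96365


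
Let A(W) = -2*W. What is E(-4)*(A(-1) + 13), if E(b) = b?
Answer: -60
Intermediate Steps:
E(-4)*(A(-1) + 13) = -4*(-2*(-1) + 13) = -4*(2 + 13) = -4*15 = -60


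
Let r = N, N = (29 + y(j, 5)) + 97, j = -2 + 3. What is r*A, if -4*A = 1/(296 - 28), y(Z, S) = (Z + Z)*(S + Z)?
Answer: -69/536 ≈ -0.12873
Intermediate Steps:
j = 1
y(Z, S) = 2*Z*(S + Z) (y(Z, S) = (2*Z)*(S + Z) = 2*Z*(S + Z))
A = -1/1072 (A = -1/(4*(296 - 28)) = -1/4/268 = -1/4*1/268 = -1/1072 ≈ -0.00093284)
N = 138 (N = (29 + 2*1*(5 + 1)) + 97 = (29 + 2*1*6) + 97 = (29 + 12) + 97 = 41 + 97 = 138)
r = 138
r*A = 138*(-1/1072) = -69/536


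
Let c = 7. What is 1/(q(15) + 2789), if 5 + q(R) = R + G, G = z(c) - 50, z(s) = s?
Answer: 1/2756 ≈ 0.00036284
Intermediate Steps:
G = -43 (G = 7 - 50 = -43)
q(R) = -48 + R (q(R) = -5 + (R - 43) = -5 + (-43 + R) = -48 + R)
1/(q(15) + 2789) = 1/((-48 + 15) + 2789) = 1/(-33 + 2789) = 1/2756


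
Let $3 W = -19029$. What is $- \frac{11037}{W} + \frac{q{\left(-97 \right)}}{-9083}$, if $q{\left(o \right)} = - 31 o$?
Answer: $\frac{2618570}{1858499} \approx 1.409$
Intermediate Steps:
$W = -6343$ ($W = \frac{1}{3} \left(-19029\right) = -6343$)
$- \frac{11037}{W} + \frac{q{\left(-97 \right)}}{-9083} = - \frac{11037}{-6343} + \frac{\left(-31\right) \left(-97\right)}{-9083} = \left(-11037\right) \left(- \frac{1}{6343}\right) + 3007 \left(- \frac{1}{9083}\right) = \frac{11037}{6343} - \frac{97}{293} = \frac{2618570}{1858499}$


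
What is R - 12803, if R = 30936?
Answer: 18133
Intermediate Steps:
R - 12803 = 30936 - 12803 = 18133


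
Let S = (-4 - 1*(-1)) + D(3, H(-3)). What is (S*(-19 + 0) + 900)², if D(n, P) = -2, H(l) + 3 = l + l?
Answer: 990025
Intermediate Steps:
H(l) = -3 + 2*l (H(l) = -3 + (l + l) = -3 + 2*l)
S = -5 (S = (-4 - 1*(-1)) - 2 = (-4 + 1) - 2 = -3 - 2 = -5)
(S*(-19 + 0) + 900)² = (-5*(-19 + 0) + 900)² = (-5*(-19) + 900)² = (95 + 900)² = 995² = 990025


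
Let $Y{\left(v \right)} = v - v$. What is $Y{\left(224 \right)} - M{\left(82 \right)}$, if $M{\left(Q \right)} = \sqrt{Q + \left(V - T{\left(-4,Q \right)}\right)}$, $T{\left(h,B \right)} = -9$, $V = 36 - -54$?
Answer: $- \sqrt{181} \approx -13.454$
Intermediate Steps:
$V = 90$ ($V = 36 + 54 = 90$)
$Y{\left(v \right)} = 0$
$M{\left(Q \right)} = \sqrt{99 + Q}$ ($M{\left(Q \right)} = \sqrt{Q + \left(90 - -9\right)} = \sqrt{Q + \left(90 + 9\right)} = \sqrt{Q + 99} = \sqrt{99 + Q}$)
$Y{\left(224 \right)} - M{\left(82 \right)} = 0 - \sqrt{99 + 82} = 0 - \sqrt{181} = - \sqrt{181}$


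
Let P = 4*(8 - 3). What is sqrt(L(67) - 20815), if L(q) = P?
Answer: I*sqrt(20795) ≈ 144.2*I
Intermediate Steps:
P = 20 (P = 4*5 = 20)
L(q) = 20
sqrt(L(67) - 20815) = sqrt(20 - 20815) = sqrt(-20795) = I*sqrt(20795)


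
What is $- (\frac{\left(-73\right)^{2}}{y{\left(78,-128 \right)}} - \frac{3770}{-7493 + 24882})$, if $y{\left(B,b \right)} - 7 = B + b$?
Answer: $\frac{92828091}{747727} \approx 124.15$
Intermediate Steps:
$y{\left(B,b \right)} = 7 + B + b$ ($y{\left(B,b \right)} = 7 + \left(B + b\right) = 7 + B + b$)
$- (\frac{\left(-73\right)^{2}}{y{\left(78,-128 \right)}} - \frac{3770}{-7493 + 24882}) = - (\frac{\left(-73\right)^{2}}{7 + 78 - 128} - \frac{3770}{-7493 + 24882}) = - (\frac{5329}{-43} - \frac{3770}{17389}) = - (5329 \left(- \frac{1}{43}\right) - \frac{3770}{17389}) = - (- \frac{5329}{43} - \frac{3770}{17389}) = \left(-1\right) \left(- \frac{92828091}{747727}\right) = \frac{92828091}{747727}$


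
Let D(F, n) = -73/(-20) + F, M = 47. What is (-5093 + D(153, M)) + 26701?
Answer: 435293/20 ≈ 21765.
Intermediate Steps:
D(F, n) = 73/20 + F (D(F, n) = -73*(-1/20) + F = 73/20 + F)
(-5093 + D(153, M)) + 26701 = (-5093 + (73/20 + 153)) + 26701 = (-5093 + 3133/20) + 26701 = -98727/20 + 26701 = 435293/20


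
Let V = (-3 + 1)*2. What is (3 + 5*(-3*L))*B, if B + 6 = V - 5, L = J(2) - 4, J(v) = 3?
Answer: -270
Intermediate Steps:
V = -4 (V = -2*2 = -4)
L = -1 (L = 3 - 4 = -1)
B = -15 (B = -6 + (-4 - 5) = -6 - 9 = -15)
(3 + 5*(-3*L))*B = (3 + 5*(-3*(-1)))*(-15) = (3 + 5*3)*(-15) = (3 + 15)*(-15) = 18*(-15) = -270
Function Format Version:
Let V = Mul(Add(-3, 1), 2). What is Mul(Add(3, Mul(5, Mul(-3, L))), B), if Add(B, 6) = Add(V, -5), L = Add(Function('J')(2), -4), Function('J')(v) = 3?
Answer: -270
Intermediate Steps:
V = -4 (V = Mul(-2, 2) = -4)
L = -1 (L = Add(3, -4) = -1)
B = -15 (B = Add(-6, Add(-4, -5)) = Add(-6, -9) = -15)
Mul(Add(3, Mul(5, Mul(-3, L))), B) = Mul(Add(3, Mul(5, Mul(-3, -1))), -15) = Mul(Add(3, Mul(5, 3)), -15) = Mul(Add(3, 15), -15) = Mul(18, -15) = -270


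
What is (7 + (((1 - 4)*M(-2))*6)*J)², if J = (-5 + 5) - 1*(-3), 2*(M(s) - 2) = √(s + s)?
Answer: 7285 + 10908*I ≈ 7285.0 + 10908.0*I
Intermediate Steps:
M(s) = 2 + √2*√s/2 (M(s) = 2 + √(s + s)/2 = 2 + √(2*s)/2 = 2 + (√2*√s)/2 = 2 + √2*√s/2)
J = 3 (J = 0 + 3 = 3)
(7 + (((1 - 4)*M(-2))*6)*J)² = (7 + (((1 - 4)*(2 + √2*√(-2)/2))*6)*3)² = (7 + (-3*(2 + √2*(I*√2)/2)*6)*3)² = (7 + (-3*(2 + I)*6)*3)² = (7 + ((-6 - 3*I)*6)*3)² = (7 + (-36 - 18*I)*3)² = (7 + (-108 - 54*I))² = (-101 - 54*I)²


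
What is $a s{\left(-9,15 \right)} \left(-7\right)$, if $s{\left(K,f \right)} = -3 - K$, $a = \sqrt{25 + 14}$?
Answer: $- 42 \sqrt{39} \approx -262.29$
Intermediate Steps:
$a = \sqrt{39} \approx 6.245$
$a s{\left(-9,15 \right)} \left(-7\right) = \sqrt{39} \left(-3 - -9\right) \left(-7\right) = \sqrt{39} \left(-3 + 9\right) \left(-7\right) = \sqrt{39} \cdot 6 \left(-7\right) = 6 \sqrt{39} \left(-7\right) = - 42 \sqrt{39}$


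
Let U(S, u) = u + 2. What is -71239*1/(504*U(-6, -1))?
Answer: -10177/72 ≈ -141.35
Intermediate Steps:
U(S, u) = 2 + u
-71239*1/(504*U(-6, -1)) = -71239*1/(504*(2 - 1)) = -71239/((14*1)*36) = -71239/(14*36) = -71239/504 = -71239*1/504 = -10177/72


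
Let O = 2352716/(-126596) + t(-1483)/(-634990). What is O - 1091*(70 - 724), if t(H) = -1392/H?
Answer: 10632348927552281891/14901776095165 ≈ 7.1350e+5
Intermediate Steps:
O = -276941213277919/14901776095165 (O = 2352716/(-126596) - 1392/(-1483)/(-634990) = 2352716*(-1/126596) - 1392*(-1/1483)*(-1/634990) = -588179/31649 + (1392/1483)*(-1/634990) = -588179/31649 - 696/470845085 = -276941213277919/14901776095165 ≈ -18.584)
O - 1091*(70 - 724) = -276941213277919/14901776095165 - 1091*(70 - 724) = -276941213277919/14901776095165 - 1091*(-654) = -276941213277919/14901776095165 + 713514 = 10632348927552281891/14901776095165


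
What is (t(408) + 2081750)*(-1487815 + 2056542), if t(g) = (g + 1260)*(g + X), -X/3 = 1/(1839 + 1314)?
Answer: 1651110781268002/1051 ≈ 1.5710e+12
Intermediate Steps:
X = -1/1051 (X = -3/(1839 + 1314) = -3/3153 = -3*1/3153 = -1/1051 ≈ -0.00095147)
t(g) = (1260 + g)*(-1/1051 + g) (t(g) = (g + 1260)*(g - 1/1051) = (1260 + g)*(-1/1051 + g))
(t(408) + 2081750)*(-1487815 + 2056542) = ((-1260/1051 + 408² + (1324259/1051)*408) + 2081750)*(-1487815 + 2056542) = ((-1260/1051 + 166464 + 540297672/1051) + 2081750)*568727 = (715250076/1051 + 2081750)*568727 = (2903169326/1051)*568727 = 1651110781268002/1051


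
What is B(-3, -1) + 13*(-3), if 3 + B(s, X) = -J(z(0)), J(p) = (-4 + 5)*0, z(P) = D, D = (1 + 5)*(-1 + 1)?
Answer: -42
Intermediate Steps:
D = 0 (D = 6*0 = 0)
z(P) = 0
J(p) = 0 (J(p) = 1*0 = 0)
B(s, X) = -3 (B(s, X) = -3 - 1*0 = -3 + 0 = -3)
B(-3, -1) + 13*(-3) = -3 + 13*(-3) = -3 - 39 = -42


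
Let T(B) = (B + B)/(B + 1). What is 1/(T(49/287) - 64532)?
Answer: -24/1548761 ≈ -1.5496e-5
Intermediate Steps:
T(B) = 2*B/(1 + B) (T(B) = (2*B)/(1 + B) = 2*B/(1 + B))
1/(T(49/287) - 64532) = 1/(2*(49/287)/(1 + 49/287) - 64532) = 1/(2*(49*(1/287))/(1 + 49*(1/287)) - 64532) = 1/(2*(7/41)/(1 + 7/41) - 64532) = 1/(2*(7/41)/(48/41) - 64532) = 1/(2*(7/41)*(41/48) - 64532) = 1/(7/24 - 64532) = 1/(-1548761/24) = -24/1548761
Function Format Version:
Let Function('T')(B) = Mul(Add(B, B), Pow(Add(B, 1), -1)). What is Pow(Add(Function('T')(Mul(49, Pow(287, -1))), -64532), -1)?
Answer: Rational(-24, 1548761) ≈ -1.5496e-5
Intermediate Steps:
Function('T')(B) = Mul(2, B, Pow(Add(1, B), -1)) (Function('T')(B) = Mul(Mul(2, B), Pow(Add(1, B), -1)) = Mul(2, B, Pow(Add(1, B), -1)))
Pow(Add(Function('T')(Mul(49, Pow(287, -1))), -64532), -1) = Pow(Add(Mul(2, Mul(49, Pow(287, -1)), Pow(Add(1, Mul(49, Pow(287, -1))), -1)), -64532), -1) = Pow(Add(Mul(2, Mul(49, Rational(1, 287)), Pow(Add(1, Mul(49, Rational(1, 287))), -1)), -64532), -1) = Pow(Add(Mul(2, Rational(7, 41), Pow(Add(1, Rational(7, 41)), -1)), -64532), -1) = Pow(Add(Mul(2, Rational(7, 41), Pow(Rational(48, 41), -1)), -64532), -1) = Pow(Add(Mul(2, Rational(7, 41), Rational(41, 48)), -64532), -1) = Pow(Add(Rational(7, 24), -64532), -1) = Pow(Rational(-1548761, 24), -1) = Rational(-24, 1548761)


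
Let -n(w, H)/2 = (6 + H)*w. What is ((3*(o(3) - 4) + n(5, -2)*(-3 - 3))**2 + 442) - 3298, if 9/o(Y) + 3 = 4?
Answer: 62169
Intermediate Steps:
o(Y) = 9 (o(Y) = 9/(-3 + 4) = 9/1 = 9*1 = 9)
n(w, H) = -2*w*(6 + H) (n(w, H) = -2*(6 + H)*w = -2*w*(6 + H))
((3*(o(3) - 4) + n(5, -2)*(-3 - 3))**2 + 442) - 3298 = ((3*(9 - 4) + (-2*5*(6 - 2))*(-3 - 3))**2 + 442) - 3298 = ((3*5 - 2*5*4*(-6))**2 + 442) - 3298 = ((15 - 40*(-6))**2 + 442) - 3298 = ((15 + 240)**2 + 442) - 3298 = (255**2 + 442) - 3298 = (65025 + 442) - 3298 = 65467 - 3298 = 62169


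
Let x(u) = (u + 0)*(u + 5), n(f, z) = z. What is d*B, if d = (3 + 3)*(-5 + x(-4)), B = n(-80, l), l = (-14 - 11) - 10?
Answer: 1890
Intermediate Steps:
l = -35 (l = -25 - 10 = -35)
B = -35
x(u) = u*(5 + u)
d = -54 (d = (3 + 3)*(-5 - 4*(5 - 4)) = 6*(-5 - 4*1) = 6*(-5 - 4) = 6*(-9) = -54)
d*B = -54*(-35) = 1890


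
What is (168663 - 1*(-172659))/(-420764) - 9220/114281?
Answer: -21443031781/24042665342 ≈ -0.89187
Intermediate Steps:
(168663 - 1*(-172659))/(-420764) - 9220/114281 = (168663 + 172659)*(-1/420764) - 9220*1/114281 = 341322*(-1/420764) - 9220/114281 = -170661/210382 - 9220/114281 = -21443031781/24042665342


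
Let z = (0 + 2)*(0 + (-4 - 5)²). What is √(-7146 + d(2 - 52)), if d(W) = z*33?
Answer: 30*I*√2 ≈ 42.426*I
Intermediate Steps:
z = 162 (z = 2*(0 + (-9)²) = 2*(0 + 81) = 2*81 = 162)
d(W) = 5346 (d(W) = 162*33 = 5346)
√(-7146 + d(2 - 52)) = √(-7146 + 5346) = √(-1800) = 30*I*√2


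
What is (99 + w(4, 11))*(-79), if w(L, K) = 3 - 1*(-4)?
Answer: -8374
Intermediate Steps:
w(L, K) = 7 (w(L, K) = 3 + 4 = 7)
(99 + w(4, 11))*(-79) = (99 + 7)*(-79) = 106*(-79) = -8374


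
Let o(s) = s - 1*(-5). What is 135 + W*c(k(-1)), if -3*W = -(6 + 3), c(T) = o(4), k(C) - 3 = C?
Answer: 162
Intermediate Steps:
o(s) = 5 + s (o(s) = s + 5 = 5 + s)
k(C) = 3 + C
c(T) = 9 (c(T) = 5 + 4 = 9)
W = 3 (W = -(-1)*(6 + 3)/3 = -(-1)*9/3 = -1/3*(-9) = 3)
135 + W*c(k(-1)) = 135 + 3*9 = 135 + 27 = 162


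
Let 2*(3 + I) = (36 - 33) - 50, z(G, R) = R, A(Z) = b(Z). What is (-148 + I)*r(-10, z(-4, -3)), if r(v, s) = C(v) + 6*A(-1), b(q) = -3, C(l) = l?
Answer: 4886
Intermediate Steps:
A(Z) = -3
r(v, s) = -18 + v (r(v, s) = v + 6*(-3) = v - 18 = -18 + v)
I = -53/2 (I = -3 + ((36 - 33) - 50)/2 = -3 + (3 - 50)/2 = -3 + (1/2)*(-47) = -3 - 47/2 = -53/2 ≈ -26.500)
(-148 + I)*r(-10, z(-4, -3)) = (-148 - 53/2)*(-18 - 10) = -349/2*(-28) = 4886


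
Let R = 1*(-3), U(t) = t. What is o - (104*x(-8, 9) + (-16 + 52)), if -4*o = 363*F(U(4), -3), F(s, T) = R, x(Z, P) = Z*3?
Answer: 10929/4 ≈ 2732.3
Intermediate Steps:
x(Z, P) = 3*Z
R = -3
F(s, T) = -3
o = 1089/4 (o = -363*(-3)/4 = -¼*(-1089) = 1089/4 ≈ 272.25)
o - (104*x(-8, 9) + (-16 + 52)) = 1089/4 - (104*(3*(-8)) + (-16 + 52)) = 1089/4 - (104*(-24) + 36) = 1089/4 - (-2496 + 36) = 1089/4 - 1*(-2460) = 1089/4 + 2460 = 10929/4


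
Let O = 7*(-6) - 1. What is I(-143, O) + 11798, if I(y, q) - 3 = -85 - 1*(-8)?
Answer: 11724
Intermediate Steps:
O = -43 (O = -42 - 1 = -43)
I(y, q) = -74 (I(y, q) = 3 + (-85 - 1*(-8)) = 3 + (-85 + 8) = 3 - 77 = -74)
I(-143, O) + 11798 = -74 + 11798 = 11724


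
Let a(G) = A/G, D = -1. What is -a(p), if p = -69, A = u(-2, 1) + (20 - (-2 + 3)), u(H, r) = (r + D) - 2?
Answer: 17/69 ≈ 0.24638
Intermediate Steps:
u(H, r) = -3 + r (u(H, r) = (r - 1) - 2 = (-1 + r) - 2 = -3 + r)
A = 17 (A = (-3 + 1) + (20 - (-2 + 3)) = -2 + (20 - 1) = -2 + 19 = 17)
a(G) = 17/G
-a(p) = -17/(-69) = -17*(-1)/69 = -1*(-17/69) = 17/69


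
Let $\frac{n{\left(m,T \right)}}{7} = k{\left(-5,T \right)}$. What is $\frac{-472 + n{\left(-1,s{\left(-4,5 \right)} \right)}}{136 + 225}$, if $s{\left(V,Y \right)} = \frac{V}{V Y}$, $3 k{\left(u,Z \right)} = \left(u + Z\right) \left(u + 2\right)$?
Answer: $- \frac{2192}{1805} \approx -1.2144$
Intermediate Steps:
$k{\left(u,Z \right)} = \frac{\left(2 + u\right) \left(Z + u\right)}{3}$ ($k{\left(u,Z \right)} = \frac{\left(u + Z\right) \left(u + 2\right)}{3} = \frac{\left(Z + u\right) \left(2 + u\right)}{3} = \frac{\left(2 + u\right) \left(Z + u\right)}{3}$)
$s{\left(V,Y \right)} = \frac{1}{Y}$ ($s{\left(V,Y \right)} = V \frac{1}{V Y} = \frac{1}{Y}$)
$n{\left(m,T \right)} = 35 - 7 T$ ($n{\left(m,T \right)} = 7 \left(\frac{\left(-5\right)^{2}}{3} + \frac{2 T}{3} + \frac{2}{3} \left(-5\right) + \frac{1}{3} T \left(-5\right)\right) = 7 \left(\frac{1}{3} \cdot 25 + \frac{2 T}{3} - \frac{10}{3} - \frac{5 T}{3}\right) = 7 \left(\frac{25}{3} + \frac{2 T}{3} - \frac{10}{3} - \frac{5 T}{3}\right) = 7 \left(5 - T\right) = 35 - 7 T$)
$\frac{-472 + n{\left(-1,s{\left(-4,5 \right)} \right)}}{136 + 225} = \frac{-472 + \left(35 - \frac{7}{5}\right)}{136 + 225} = \frac{-472 + \left(35 - \frac{7}{5}\right)}{361} = \left(-472 + \left(35 - \frac{7}{5}\right)\right) \frac{1}{361} = \left(-472 + \frac{168}{5}\right) \frac{1}{361} = \left(- \frac{2192}{5}\right) \frac{1}{361} = - \frac{2192}{1805}$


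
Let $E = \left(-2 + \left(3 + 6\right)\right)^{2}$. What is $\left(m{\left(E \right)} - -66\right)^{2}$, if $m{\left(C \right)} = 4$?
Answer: $4900$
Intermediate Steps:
$E = 49$ ($E = \left(-2 + 9\right)^{2} = 7^{2} = 49$)
$\left(m{\left(E \right)} - -66\right)^{2} = \left(4 - -66\right)^{2} = \left(4 + \left(-8 + 74\right)\right)^{2} = \left(4 + 66\right)^{2} = 70^{2} = 4900$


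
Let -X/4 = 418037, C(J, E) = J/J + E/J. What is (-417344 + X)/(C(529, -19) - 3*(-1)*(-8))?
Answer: 552670634/6093 ≈ 90706.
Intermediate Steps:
C(J, E) = 1 + E/J
X = -1672148 (X = -4*418037 = -1672148)
(-417344 + X)/(C(529, -19) - 3*(-1)*(-8)) = (-417344 - 1672148)/((-19 + 529)/529 - 3*(-1)*(-8)) = -2089492/((1/529)*510 + 3*(-8)) = -2089492/(510/529 - 24) = -2089492/(-12186/529) = -2089492*(-529/12186) = 552670634/6093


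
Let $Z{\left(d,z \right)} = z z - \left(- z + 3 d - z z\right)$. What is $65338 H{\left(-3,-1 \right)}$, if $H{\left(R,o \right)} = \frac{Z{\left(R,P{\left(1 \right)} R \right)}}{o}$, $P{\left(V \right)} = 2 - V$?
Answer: $-1568112$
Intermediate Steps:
$Z{\left(d,z \right)} = z - 3 d + 2 z^{2}$ ($Z{\left(d,z \right)} = z^{2} - \left(- z - z^{2} + 3 d\right) = z^{2} + \left(z + z^{2} - 3 d\right) = z - 3 d + 2 z^{2}$)
$H{\left(R,o \right)} = \frac{- 2 R + 2 R^{2}}{o}$ ($H{\left(R,o \right)} = \frac{\left(2 - 1\right) R - 3 R + 2 \left(\left(2 - 1\right) R\right)^{2}}{o} = \frac{1 R - 3 R + 2 \left(1 R\right)^{2}}{o} = \frac{R - 3 R + 2 R^{2}}{o} = \frac{- 2 R + 2 R^{2}}{o}$)
$65338 H{\left(-3,-1 \right)} = 65338 \cdot 2 \left(-3\right) \frac{1}{-1} \left(-1 - 3\right) = 65338 \cdot 2 \left(-3\right) \left(-1\right) \left(-4\right) = 65338 \left(-24\right) = -1568112$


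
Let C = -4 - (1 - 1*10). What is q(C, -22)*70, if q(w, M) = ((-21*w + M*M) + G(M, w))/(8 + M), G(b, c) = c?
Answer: -1920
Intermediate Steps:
C = 5 (C = -4 - (1 - 10) = -4 - 1*(-9) = -4 + 9 = 5)
q(w, M) = (M**2 - 20*w)/(8 + M) (q(w, M) = ((-21*w + M*M) + w)/(8 + M) = ((-21*w + M**2) + w)/(8 + M) = ((M**2 - 21*w) + w)/(8 + M) = (M**2 - 20*w)/(8 + M))
q(C, -22)*70 = (((-22)**2 - 20*5)/(8 - 22))*70 = ((484 - 100)/(-14))*70 = -1/14*384*70 = -192/7*70 = -1920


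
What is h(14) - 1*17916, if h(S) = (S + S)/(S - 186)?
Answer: -770395/43 ≈ -17916.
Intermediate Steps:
h(S) = 2*S/(-186 + S) (h(S) = (2*S)/(-186 + S) = 2*S/(-186 + S))
h(14) - 1*17916 = 2*14/(-186 + 14) - 1*17916 = 2*14/(-172) - 17916 = 2*14*(-1/172) - 17916 = -7/43 - 17916 = -770395/43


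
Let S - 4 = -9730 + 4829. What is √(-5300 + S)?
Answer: 3*I*√1133 ≈ 100.98*I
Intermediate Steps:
S = -4897 (S = 4 + (-9730 + 4829) = 4 - 4901 = -4897)
√(-5300 + S) = √(-5300 - 4897) = √(-10197) = 3*I*√1133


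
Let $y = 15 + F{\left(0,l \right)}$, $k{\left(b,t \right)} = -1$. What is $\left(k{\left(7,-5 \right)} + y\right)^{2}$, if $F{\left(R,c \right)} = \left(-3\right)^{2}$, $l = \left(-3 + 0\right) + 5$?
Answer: $529$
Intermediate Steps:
$l = 2$ ($l = -3 + 5 = 2$)
$F{\left(R,c \right)} = 9$
$y = 24$ ($y = 15 + 9 = 24$)
$\left(k{\left(7,-5 \right)} + y\right)^{2} = \left(-1 + 24\right)^{2} = 23^{2} = 529$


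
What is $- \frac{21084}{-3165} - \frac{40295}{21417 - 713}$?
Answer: $\frac{102996487}{21842720} \approx 4.7154$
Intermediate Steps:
$- \frac{21084}{-3165} - \frac{40295}{21417 - 713} = \left(-21084\right) \left(- \frac{1}{3165}\right) - \frac{40295}{21417 - 713} = \frac{7028}{1055} - \frac{40295}{20704} = \frac{102996487}{21842720}$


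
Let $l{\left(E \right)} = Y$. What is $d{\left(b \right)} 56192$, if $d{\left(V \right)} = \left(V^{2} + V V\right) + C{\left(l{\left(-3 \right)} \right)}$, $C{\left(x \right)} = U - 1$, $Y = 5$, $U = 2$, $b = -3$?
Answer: $1067648$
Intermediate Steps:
$l{\left(E \right)} = 5$
$C{\left(x \right)} = 1$ ($C{\left(x \right)} = 2 - 1 = 1$)
$d{\left(V \right)} = 1 + 2 V^{2}$ ($d{\left(V \right)} = \left(V^{2} + V V\right) + 1 = \left(V^{2} + V^{2}\right) + 1 = 2 V^{2} + 1 = 1 + 2 V^{2}$)
$d{\left(b \right)} 56192 = \left(1 + 2 \left(-3\right)^{2}\right) 56192 = \left(1 + 2 \cdot 9\right) 56192 = \left(1 + 18\right) 56192 = 19 \cdot 56192 = 1067648$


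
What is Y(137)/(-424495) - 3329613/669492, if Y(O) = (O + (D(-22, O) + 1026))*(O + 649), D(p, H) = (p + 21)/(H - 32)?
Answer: -2625510412603/368402230700 ≈ -7.1267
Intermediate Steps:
D(p, H) = (21 + p)/(-32 + H)
Y(O) = (649 + O)*(1026 + O - 1/(-32 + O)) (Y(O) = (O + ((21 - 22)/(-32 + O) + 1026))*(O + 649) = (O + (-1/(-32 + O) + 1026))*(649 + O) = (O + (1026 - 1/(-32 + O)))*(649 + O) = (1026 + O - 1/(-32 + O))*(649 + O) = (649 + O)*(1026 + O - 1/(-32 + O)))
Y(137)/(-424495) - 3329613/669492 = ((-21308617 + 137³ + 1643*137² + 612273*137)/(-32 + 137))/(-424495) - 3329613/669492 = ((-21308617 + 2571353 + 1643*18769 + 83881401)/105)*(-1/424495) - 3329613*1/669492 = ((-21308617 + 2571353 + 30837467 + 83881401)/105)*(-1/424495) - 123319/24796 = ((1/105)*95981604)*(-1/424495) - 123319/24796 = (31993868/35)*(-1/424495) - 123319/24796 = -31993868/14857325 - 123319/24796 = -2625510412603/368402230700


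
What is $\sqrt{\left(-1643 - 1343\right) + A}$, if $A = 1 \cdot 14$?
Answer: $2 i \sqrt{743} \approx 54.516 i$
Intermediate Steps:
$A = 14$
$\sqrt{\left(-1643 - 1343\right) + A} = \sqrt{\left(-1643 - 1343\right) + 14} = \sqrt{-2986 + 14} = \sqrt{-2972} = 2 i \sqrt{743}$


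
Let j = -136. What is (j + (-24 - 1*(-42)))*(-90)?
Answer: 10620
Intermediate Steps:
(j + (-24 - 1*(-42)))*(-90) = (-136 + (-24 - 1*(-42)))*(-90) = (-136 + (-24 + 42))*(-90) = (-136 + 18)*(-90) = -118*(-90) = 10620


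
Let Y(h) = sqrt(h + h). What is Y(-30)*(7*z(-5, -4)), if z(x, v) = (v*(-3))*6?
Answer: 1008*I*sqrt(15) ≈ 3904.0*I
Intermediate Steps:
z(x, v) = -18*v (z(x, v) = -3*v*6 = -18*v)
Y(h) = sqrt(2)*sqrt(h) (Y(h) = sqrt(2*h) = sqrt(2)*sqrt(h))
Y(-30)*(7*z(-5, -4)) = (sqrt(2)*sqrt(-30))*(7*(-18*(-4))) = (sqrt(2)*(I*sqrt(30)))*(7*72) = (2*I*sqrt(15))*504 = 1008*I*sqrt(15)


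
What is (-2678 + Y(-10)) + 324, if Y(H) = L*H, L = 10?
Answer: -2454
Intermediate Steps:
Y(H) = 10*H
(-2678 + Y(-10)) + 324 = (-2678 + 10*(-10)) + 324 = (-2678 - 100) + 324 = -2778 + 324 = -2454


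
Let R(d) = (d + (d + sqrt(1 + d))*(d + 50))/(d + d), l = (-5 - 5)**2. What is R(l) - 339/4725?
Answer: 237599/3150 + 3*sqrt(101)/4 ≈ 82.966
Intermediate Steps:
l = 100 (l = (-10)**2 = 100)
R(d) = (d + (50 + d)*(d + sqrt(1 + d)))/(2*d) (R(d) = (d + (d + sqrt(1 + d))*(50 + d))/((2*d)) = (d + (50 + d)*(d + sqrt(1 + d)))*(1/(2*d)) = (d + (50 + d)*(d + sqrt(1 + d)))/(2*d))
R(l) - 339/4725 = (1/2)*(50*sqrt(1 + 100) + 100*(51 + 100 + sqrt(1 + 100)))/100 - 339/4725 = (1/2)*(1/100)*(50*sqrt(101) + 100*(51 + 100 + sqrt(101))) - 339/4725 = (1/2)*(1/100)*(50*sqrt(101) + 100*(151 + sqrt(101))) - 1*113/1575 = (1/2)*(1/100)*(50*sqrt(101) + (15100 + 100*sqrt(101))) - 113/1575 = (1/2)*(1/100)*(15100 + 150*sqrt(101)) - 113/1575 = (151/2 + 3*sqrt(101)/4) - 113/1575 = 237599/3150 + 3*sqrt(101)/4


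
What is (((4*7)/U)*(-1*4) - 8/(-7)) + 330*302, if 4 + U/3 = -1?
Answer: 10465204/105 ≈ 99669.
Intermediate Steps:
U = -15 (U = -12 + 3*(-1) = -12 - 3 = -15)
(((4*7)/U)*(-1*4) - 8/(-7)) + 330*302 = (((4*7)/(-15))*(-1*4) - 8/(-7)) + 330*302 = ((28*(-1/15))*(-4) - 8*(-⅐)) + 99660 = (-28/15*(-4) + 8/7) + 99660 = (112/15 + 8/7) + 99660 = 904/105 + 99660 = 10465204/105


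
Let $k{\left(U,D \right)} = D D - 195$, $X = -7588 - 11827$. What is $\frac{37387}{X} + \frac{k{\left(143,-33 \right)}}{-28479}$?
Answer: $- \frac{32790951}{16755145} \approx -1.9571$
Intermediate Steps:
$X = -19415$ ($X = -7588 - 11827 = -19415$)
$k{\left(U,D \right)} = -195 + D^{2}$ ($k{\left(U,D \right)} = D^{2} - 195 = -195 + D^{2}$)
$\frac{37387}{X} + \frac{k{\left(143,-33 \right)}}{-28479} = \frac{37387}{-19415} + \frac{-195 + \left(-33\right)^{2}}{-28479} = 37387 \left(- \frac{1}{19415}\right) + \left(-195 + 1089\right) \left(- \frac{1}{28479}\right) = - \frac{37387}{19415} + 894 \left(- \frac{1}{28479}\right) = - \frac{37387}{19415} - \frac{298}{9493} = - \frac{32790951}{16755145}$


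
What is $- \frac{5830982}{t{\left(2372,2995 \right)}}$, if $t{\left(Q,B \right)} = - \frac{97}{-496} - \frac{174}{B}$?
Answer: $- \frac{8662040380640}{204211} \approx -4.2417 \cdot 10^{7}$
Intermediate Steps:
$t{\left(Q,B \right)} = \frac{97}{496} - \frac{174}{B}$ ($t{\left(Q,B \right)} = \left(-97\right) \left(- \frac{1}{496}\right) - \frac{174}{B} = \frac{97}{496} - \frac{174}{B}$)
$- \frac{5830982}{t{\left(2372,2995 \right)}} = - \frac{5830982}{\frac{97}{496} - \frac{174}{2995}} = - \frac{5830982}{\frac{204211}{1485520}} = \left(-5830982\right) \frac{1485520}{204211} = - \frac{8662040380640}{204211}$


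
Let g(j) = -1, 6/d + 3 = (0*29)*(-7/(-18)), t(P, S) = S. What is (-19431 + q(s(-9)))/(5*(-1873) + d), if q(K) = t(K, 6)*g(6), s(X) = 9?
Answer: 1023/493 ≈ 2.0751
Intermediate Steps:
d = -2 (d = 6/(-3 + (0*29)*(-7/(-18))) = 6/(-3 + 0*(-7*(-1/18))) = 6/(-3 + 0*(7/18)) = 6/(-3 + 0) = 6/(-3) = 6*(-1/3) = -2)
q(K) = -6 (q(K) = 6*(-1) = -6)
(-19431 + q(s(-9)))/(5*(-1873) + d) = (-19431 - 6)/(5*(-1873) - 2) = -19437/(-9365 - 2) = -19437/(-9367) = -19437*(-1/9367) = 1023/493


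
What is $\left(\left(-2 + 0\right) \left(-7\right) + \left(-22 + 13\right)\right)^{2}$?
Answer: $25$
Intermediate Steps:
$\left(\left(-2 + 0\right) \left(-7\right) + \left(-22 + 13\right)\right)^{2} = \left(\left(-2\right) \left(-7\right) - 9\right)^{2} = \left(14 - 9\right)^{2} = 5^{2} = 25$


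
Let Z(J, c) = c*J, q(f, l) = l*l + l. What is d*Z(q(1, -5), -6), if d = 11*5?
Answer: -6600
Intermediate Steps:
d = 55
q(f, l) = l + l**2 (q(f, l) = l**2 + l = l + l**2)
Z(J, c) = J*c
d*Z(q(1, -5), -6) = 55*(-5*(1 - 5)*(-6)) = 55*(-5*(-4)*(-6)) = 55*(20*(-6)) = 55*(-120) = -6600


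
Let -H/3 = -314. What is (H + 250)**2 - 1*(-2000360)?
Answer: 3421224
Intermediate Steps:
H = 942 (H = -3*(-314) = 942)
(H + 250)**2 - 1*(-2000360) = (942 + 250)**2 - 1*(-2000360) = 1192**2 + 2000360 = 1420864 + 2000360 = 3421224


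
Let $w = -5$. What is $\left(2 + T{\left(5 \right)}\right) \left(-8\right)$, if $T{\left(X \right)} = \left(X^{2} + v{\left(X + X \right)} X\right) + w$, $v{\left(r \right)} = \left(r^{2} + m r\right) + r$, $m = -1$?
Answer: $-4176$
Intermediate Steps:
$v{\left(r \right)} = r^{2}$ ($v{\left(r \right)} = \left(r^{2} - r\right) + r = r^{2}$)
$T{\left(X \right)} = -5 + X^{2} + 4 X^{3}$ ($T{\left(X \right)} = \left(X^{2} + \left(X + X\right)^{2} X\right) - 5 = \left(X^{2} + \left(2 X\right)^{2} X\right) - 5 = \left(X^{2} + 4 X^{2} X\right) - 5 = \left(X^{2} + 4 X^{3}\right) - 5 = -5 + X^{2} + 4 X^{3}$)
$\left(2 + T{\left(5 \right)}\right) \left(-8\right) = \left(2 + \left(-5 + 5^{2} + 4 \cdot 5^{3}\right)\right) \left(-8\right) = \left(2 + \left(-5 + 25 + 4 \cdot 125\right)\right) \left(-8\right) = \left(2 + \left(-5 + 25 + 500\right)\right) \left(-8\right) = \left(2 + 520\right) \left(-8\right) = 522 \left(-8\right) = -4176$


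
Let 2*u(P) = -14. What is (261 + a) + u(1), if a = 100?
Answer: 354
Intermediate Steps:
u(P) = -7 (u(P) = (½)*(-14) = -7)
(261 + a) + u(1) = (261 + 100) - 7 = 361 - 7 = 354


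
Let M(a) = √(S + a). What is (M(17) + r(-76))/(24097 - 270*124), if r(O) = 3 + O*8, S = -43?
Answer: 55/853 - I*√26/9383 ≈ 0.064478 - 0.00054343*I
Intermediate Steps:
M(a) = √(-43 + a)
r(O) = 3 + 8*O
(M(17) + r(-76))/(24097 - 270*124) = (√(-43 + 17) + (3 + 8*(-76)))/(24097 - 270*124) = (√(-26) + (3 - 608))/(24097 - 33480) = (I*√26 - 605)/(-9383) = (-605 + I*√26)*(-1/9383) = 55/853 - I*√26/9383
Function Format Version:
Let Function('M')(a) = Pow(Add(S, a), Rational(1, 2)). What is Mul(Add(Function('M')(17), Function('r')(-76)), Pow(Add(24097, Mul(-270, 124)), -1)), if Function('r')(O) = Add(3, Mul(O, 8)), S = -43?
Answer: Add(Rational(55, 853), Mul(Rational(-1, 9383), I, Pow(26, Rational(1, 2)))) ≈ Add(0.064478, Mul(-0.00054343, I))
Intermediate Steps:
Function('M')(a) = Pow(Add(-43, a), Rational(1, 2))
Function('r')(O) = Add(3, Mul(8, O))
Mul(Add(Function('M')(17), Function('r')(-76)), Pow(Add(24097, Mul(-270, 124)), -1)) = Mul(Add(Pow(Add(-43, 17), Rational(1, 2)), Add(3, Mul(8, -76))), Pow(Add(24097, Mul(-270, 124)), -1)) = Mul(Add(Pow(-26, Rational(1, 2)), Add(3, -608)), Pow(Add(24097, -33480), -1)) = Mul(Add(Mul(I, Pow(26, Rational(1, 2))), -605), Pow(-9383, -1)) = Mul(Add(-605, Mul(I, Pow(26, Rational(1, 2)))), Rational(-1, 9383)) = Add(Rational(55, 853), Mul(Rational(-1, 9383), I, Pow(26, Rational(1, 2))))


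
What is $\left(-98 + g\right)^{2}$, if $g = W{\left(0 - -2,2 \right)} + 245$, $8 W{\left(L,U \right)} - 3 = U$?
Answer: $\frac{1394761}{64} \approx 21793.0$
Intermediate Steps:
$W{\left(L,U \right)} = \frac{3}{8} + \frac{U}{8}$
$g = \frac{1965}{8}$ ($g = \left(\frac{3}{8} + \frac{1}{8} \cdot 2\right) + 245 = \left(\frac{3}{8} + \frac{1}{4}\right) + 245 = \frac{5}{8} + 245 = \frac{1965}{8} \approx 245.63$)
$\left(-98 + g\right)^{2} = \left(-98 + \frac{1965}{8}\right)^{2} = \left(\frac{1181}{8}\right)^{2} = \frac{1394761}{64}$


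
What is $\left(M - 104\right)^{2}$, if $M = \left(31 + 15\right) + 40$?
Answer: $324$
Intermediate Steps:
$M = 86$ ($M = 46 + 40 = 86$)
$\left(M - 104\right)^{2} = \left(86 - 104\right)^{2} = \left(-18\right)^{2} = 324$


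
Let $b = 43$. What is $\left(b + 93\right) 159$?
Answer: $21624$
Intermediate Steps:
$\left(b + 93\right) 159 = \left(43 + 93\right) 159 = 136 \cdot 159 = 21624$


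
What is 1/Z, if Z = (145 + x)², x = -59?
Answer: 1/7396 ≈ 0.00013521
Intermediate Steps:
Z = 7396 (Z = (145 - 59)² = 86² = 7396)
1/Z = 1/7396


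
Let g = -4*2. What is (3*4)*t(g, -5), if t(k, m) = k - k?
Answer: 0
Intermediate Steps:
g = -8
t(k, m) = 0
(3*4)*t(g, -5) = (3*4)*0 = 12*0 = 0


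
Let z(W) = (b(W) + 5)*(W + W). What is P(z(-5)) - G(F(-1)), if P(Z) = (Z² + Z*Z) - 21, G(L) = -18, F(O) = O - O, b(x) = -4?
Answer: 197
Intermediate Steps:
F(O) = 0
z(W) = 2*W (z(W) = (-4 + 5)*(W + W) = 1*(2*W) = 2*W)
P(Z) = -21 + 2*Z² (P(Z) = (Z² + Z²) - 21 = 2*Z² - 21 = -21 + 2*Z²)
P(z(-5)) - G(F(-1)) = (-21 + 2*(2*(-5))²) - 1*(-18) = (-21 + 2*(-10)²) + 18 = (-21 + 2*100) + 18 = (-21 + 200) + 18 = 179 + 18 = 197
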